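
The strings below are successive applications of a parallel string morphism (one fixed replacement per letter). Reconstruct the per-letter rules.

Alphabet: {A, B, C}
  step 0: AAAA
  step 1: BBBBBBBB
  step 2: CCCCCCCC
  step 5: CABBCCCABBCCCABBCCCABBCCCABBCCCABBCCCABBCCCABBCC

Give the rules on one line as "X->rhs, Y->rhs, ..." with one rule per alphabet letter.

A->BB, B->C, C->CA

  step 1 ⇒ step 2: BBBBBBBB ⇒ C·C·C·C·C·C·C·C
    B ↦ C
  step 0 ⇒ step 1: AAAA ⇒ BB·BB·BB·BB
    A ↦ BB
    C ↦ CA  (constrained at step 2)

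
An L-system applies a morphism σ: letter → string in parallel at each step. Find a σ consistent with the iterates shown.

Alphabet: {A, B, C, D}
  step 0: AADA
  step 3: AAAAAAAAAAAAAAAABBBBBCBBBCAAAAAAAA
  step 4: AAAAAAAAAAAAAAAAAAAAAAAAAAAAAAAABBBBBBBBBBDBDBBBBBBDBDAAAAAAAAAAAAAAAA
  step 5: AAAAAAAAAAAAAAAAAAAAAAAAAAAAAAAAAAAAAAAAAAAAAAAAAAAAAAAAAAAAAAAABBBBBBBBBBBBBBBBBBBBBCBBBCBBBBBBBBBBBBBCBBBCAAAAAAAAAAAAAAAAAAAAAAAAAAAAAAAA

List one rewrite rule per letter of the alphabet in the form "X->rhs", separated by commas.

A->AA, B->BB, C->DBD, D->BC

  step 4 ⇒ step 5: AAAAAAAAAAAAAAAAAAAAAAAAAAAAAAAABBBBBBBBBBDBDBBBBBBDBDAAAAAAAAAAAAAAAA ⇒ AA·AA·AA·AA·AA·AA·AA·AA·AA·AA·AA·AA·AA·AA·AA·AA·AA·AA·AA·AA·AA·AA·AA·AA·AA·AA·AA·AA·AA·AA·AA·AA·BB·BB·BB·BB·BB·BB·BB·BB·BB·BB·BC·BB·BC·BB·BB·BB·BB·BB·BB·BC·BB·BC·AA·AA·AA·AA·AA·AA·AA·AA·AA·AA·AA·AA·AA·AA·AA·AA
    A ↦ AA
    B ↦ BB
    D ↦ BC
  step 3 ⇒ step 4: AAAAAAAAAAAAAAAABBBBBCBBBCAAAAAAAA ⇒ AA·AA·AA·AA·AA·AA·AA·AA·AA·AA·AA·AA·AA·AA·AA·AA·BB·BB·BB·BB·BB·DBD·BB·BB·BB·DBD·AA·AA·AA·AA·AA·AA·AA·AA
    C ↦ DBD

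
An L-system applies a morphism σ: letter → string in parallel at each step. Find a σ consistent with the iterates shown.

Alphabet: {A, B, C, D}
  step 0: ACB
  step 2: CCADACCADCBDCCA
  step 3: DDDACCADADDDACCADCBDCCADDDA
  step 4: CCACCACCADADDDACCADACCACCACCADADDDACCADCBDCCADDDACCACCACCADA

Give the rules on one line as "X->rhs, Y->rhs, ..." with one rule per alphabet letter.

  step 3 ⇒ step 4: DDDACCADADDDACCADCBDCCADDDA ⇒ CCA·CCA·CCA·DA·D·D·DA·CCA·DA·CCA·CCA·CCA·DA·D·D·DA·CCA·D·CBD·CCA·D·D·DA·CCA·CCA·CCA·DA
    A ↦ DA
    B ↦ CBD
    C ↦ D
    D ↦ CCA

A->DA, B->CBD, C->D, D->CCA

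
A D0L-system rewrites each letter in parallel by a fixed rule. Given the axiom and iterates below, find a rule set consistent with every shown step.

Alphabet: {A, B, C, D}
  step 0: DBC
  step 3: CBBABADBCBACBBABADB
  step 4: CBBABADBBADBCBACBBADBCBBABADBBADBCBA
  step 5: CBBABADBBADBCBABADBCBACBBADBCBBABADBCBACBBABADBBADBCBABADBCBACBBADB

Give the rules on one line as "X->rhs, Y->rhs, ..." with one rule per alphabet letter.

A->DB, B->BA, C->CB, D->C

  step 4 ⇒ step 5: CBBABADBBADBCBACBBADBCBBABADBBADBCBA ⇒ CB·BA·BA·DB·BA·DB·C·BA·BA·DB·C·BA·CB·BA·DB·CB·BA·BA·DB·C·BA·CB·BA·BA·DB·BA·DB·C·BA·BA·DB·C·BA·CB·BA·DB
    A ↦ DB
    B ↦ BA
    C ↦ CB
    D ↦ C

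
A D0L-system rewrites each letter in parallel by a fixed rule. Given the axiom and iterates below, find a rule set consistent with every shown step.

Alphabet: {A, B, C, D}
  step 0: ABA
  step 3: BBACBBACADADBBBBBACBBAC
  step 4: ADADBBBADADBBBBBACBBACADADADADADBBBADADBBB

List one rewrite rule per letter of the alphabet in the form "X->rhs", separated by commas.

  step 3 ⇒ step 4: BBACBBACADADBBBBBACBBAC ⇒ AD·AD·BB·B·AD·AD·BB·B·BB·AC·BB·AC·AD·AD·AD·AD·AD·BB·B·AD·AD·BB·B
    A ↦ BB
    B ↦ AD
    C ↦ B
    D ↦ AC

A->BB, B->AD, C->B, D->AC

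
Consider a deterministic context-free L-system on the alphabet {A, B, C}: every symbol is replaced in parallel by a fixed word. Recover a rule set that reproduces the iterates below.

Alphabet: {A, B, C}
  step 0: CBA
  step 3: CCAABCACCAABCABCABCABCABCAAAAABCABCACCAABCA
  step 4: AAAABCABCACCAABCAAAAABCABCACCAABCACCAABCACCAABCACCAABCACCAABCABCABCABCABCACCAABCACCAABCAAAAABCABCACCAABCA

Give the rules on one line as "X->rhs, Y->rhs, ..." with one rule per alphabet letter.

A->BCA, B->CC, C->AA

  step 3 ⇒ step 4: CCAABCACCAABCABCABCABCABCAAAAABCABCACCAABCA ⇒ AA·AA·BCA·BCA·CC·AA·BCA·AA·AA·BCA·BCA·CC·AA·BCA·CC·AA·BCA·CC·AA·BCA·CC·AA·BCA·CC·AA·BCA·BCA·BCA·BCA·BCA·CC·AA·BCA·CC·AA·BCA·AA·AA·BCA·BCA·CC·AA·BCA
    A ↦ BCA
    B ↦ CC
    C ↦ AA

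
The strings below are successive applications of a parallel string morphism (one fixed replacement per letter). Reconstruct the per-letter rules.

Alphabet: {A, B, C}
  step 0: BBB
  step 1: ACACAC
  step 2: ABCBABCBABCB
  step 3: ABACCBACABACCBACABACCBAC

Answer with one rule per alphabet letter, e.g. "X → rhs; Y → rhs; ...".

A->AB, B->AC, C->CB

  step 2 ⇒ step 3: ABCBABCBABCB ⇒ AB·AC·CB·AC·AB·AC·CB·AC·AB·AC·CB·AC
    A ↦ AB
    B ↦ AC
    C ↦ CB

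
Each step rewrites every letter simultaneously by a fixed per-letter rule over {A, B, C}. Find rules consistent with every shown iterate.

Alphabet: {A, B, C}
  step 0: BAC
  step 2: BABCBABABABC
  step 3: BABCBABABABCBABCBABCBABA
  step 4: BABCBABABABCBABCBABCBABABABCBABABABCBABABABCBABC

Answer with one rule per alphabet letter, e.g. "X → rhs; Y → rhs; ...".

A->BC, B->BA, C->BA

  step 3 ⇒ step 4: BABCBABABABCBABCBABCBABA ⇒ BA·BC·BA·BA·BA·BC·BA·BC·BA·BC·BA·BA·BA·BC·BA·BA·BA·BC·BA·BA·BA·BC·BA·BC
    A ↦ BC
    B ↦ BA
    C ↦ BA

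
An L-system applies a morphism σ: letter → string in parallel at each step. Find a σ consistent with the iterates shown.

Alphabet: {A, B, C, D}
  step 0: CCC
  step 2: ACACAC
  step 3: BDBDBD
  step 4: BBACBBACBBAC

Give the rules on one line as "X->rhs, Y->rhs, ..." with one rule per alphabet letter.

  step 3 ⇒ step 4: BDBDBD ⇒ BB·AC·BB·AC·BB·AC
    B ↦ BB
    D ↦ AC
  step 2 ⇒ step 3: ACACAC ⇒ B·D·B·D·B·D
    A ↦ B
  step 2 ⇒ step 3: ACACAC ⇒ B·D·B·D·B·D
    C ↦ D

A->B, B->BB, C->D, D->AC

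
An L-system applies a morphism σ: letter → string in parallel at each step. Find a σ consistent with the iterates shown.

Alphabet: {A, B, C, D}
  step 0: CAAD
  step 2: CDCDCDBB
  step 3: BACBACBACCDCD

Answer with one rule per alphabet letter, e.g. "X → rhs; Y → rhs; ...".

  step 2 ⇒ step 3: CDCDCDBB ⇒ B·AC·B·AC·B·AC·CD·CD
    B ↦ CD
    C ↦ B
    D ↦ AC
    A ↦ B  (constrained at step 0)

A->B, B->CD, C->B, D->AC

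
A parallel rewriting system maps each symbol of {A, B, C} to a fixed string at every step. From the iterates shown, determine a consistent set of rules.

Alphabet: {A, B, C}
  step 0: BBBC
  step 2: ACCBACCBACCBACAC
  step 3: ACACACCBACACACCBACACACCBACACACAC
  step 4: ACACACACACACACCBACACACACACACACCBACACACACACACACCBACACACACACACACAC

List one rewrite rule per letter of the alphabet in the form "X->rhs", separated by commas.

  step 3 ⇒ step 4: ACACACCBACACACCBACACACCBACACACAC ⇒ AC·AC·AC·AC·AC·AC·AC·CB·AC·AC·AC·AC·AC·AC·AC·CB·AC·AC·AC·AC·AC·AC·AC·CB·AC·AC·AC·AC·AC·AC·AC·AC
    A ↦ AC
    B ↦ CB
    C ↦ AC

A->AC, B->CB, C->AC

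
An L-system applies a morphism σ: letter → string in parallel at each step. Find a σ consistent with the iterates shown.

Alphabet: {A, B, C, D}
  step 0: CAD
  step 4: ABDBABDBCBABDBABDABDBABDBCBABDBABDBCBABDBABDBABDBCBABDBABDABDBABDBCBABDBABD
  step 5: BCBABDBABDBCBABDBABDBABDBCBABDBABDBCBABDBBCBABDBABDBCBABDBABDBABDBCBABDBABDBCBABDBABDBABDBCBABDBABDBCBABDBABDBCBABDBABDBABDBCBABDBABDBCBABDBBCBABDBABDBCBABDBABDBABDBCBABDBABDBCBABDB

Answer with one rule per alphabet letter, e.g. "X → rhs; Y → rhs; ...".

A->BCB, B->ABD, C->B, D->B

  step 4 ⇒ step 5: ABDBABDBCBABDBABDABDBABDBCBABDBABDBCBABDBABDBABDBCBABDBABDABDBABDBCBABDBABD ⇒ BCB·ABD·B·ABD·BCB·ABD·B·ABD·B·ABD·BCB·ABD·B·ABD·BCB·ABD·B·BCB·ABD·B·ABD·BCB·ABD·B·ABD·B·ABD·BCB·ABD·B·ABD·BCB·ABD·B·ABD·B·ABD·BCB·ABD·B·ABD·BCB·ABD·B·ABD·BCB·ABD·B·ABD·B·ABD·BCB·ABD·B·ABD·BCB·ABD·B·BCB·ABD·B·ABD·BCB·ABD·B·ABD·B·ABD·BCB·ABD·B·ABD·BCB·ABD·B
    A ↦ BCB
    B ↦ ABD
    C ↦ B
    D ↦ B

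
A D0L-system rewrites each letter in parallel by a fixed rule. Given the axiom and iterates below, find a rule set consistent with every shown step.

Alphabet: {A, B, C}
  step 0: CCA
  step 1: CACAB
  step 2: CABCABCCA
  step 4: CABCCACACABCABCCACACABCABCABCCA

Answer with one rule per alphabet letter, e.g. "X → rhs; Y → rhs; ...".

A->B, B->CCA, C->CA

  step 1 ⇒ step 2: CACAB ⇒ CA·B·CA·B·CCA
    A ↦ B
    B ↦ CCA
    C ↦ CA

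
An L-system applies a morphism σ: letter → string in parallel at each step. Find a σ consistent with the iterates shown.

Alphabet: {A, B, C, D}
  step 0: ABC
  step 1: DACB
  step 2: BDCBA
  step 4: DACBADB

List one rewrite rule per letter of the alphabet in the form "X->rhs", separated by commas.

  step 1 ⇒ step 2: DACB ⇒ B·D·CB·A
    A ↦ D
    B ↦ A
    C ↦ CB
    D ↦ B

A->D, B->A, C->CB, D->B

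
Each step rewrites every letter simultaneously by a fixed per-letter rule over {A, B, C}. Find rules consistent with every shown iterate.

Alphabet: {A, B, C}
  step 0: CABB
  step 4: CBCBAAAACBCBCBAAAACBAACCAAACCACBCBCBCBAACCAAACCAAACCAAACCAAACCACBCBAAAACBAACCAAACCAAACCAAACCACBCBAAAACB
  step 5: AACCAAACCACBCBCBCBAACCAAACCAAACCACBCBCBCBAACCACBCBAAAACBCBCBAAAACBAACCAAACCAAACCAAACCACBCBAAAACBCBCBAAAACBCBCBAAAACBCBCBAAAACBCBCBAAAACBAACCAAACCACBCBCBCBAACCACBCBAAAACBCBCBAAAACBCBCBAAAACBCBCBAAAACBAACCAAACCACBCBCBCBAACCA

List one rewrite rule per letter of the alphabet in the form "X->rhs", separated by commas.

A->CB, B->CCA, C->AA

  step 4 ⇒ step 5: CBCBAAAACBCBCBAAAACBAACCAAACCACBCBCBCBAACCAAACCAAACCAAACCAAACCACBCBAAAACBAACCAAACCAAACCAAACCACBCBAAAACB ⇒ AA·CCA·AA·CCA·CB·CB·CB·CB·AA·CCA·AA·CCA·AA·CCA·CB·CB·CB·CB·AA·CCA·CB·CB·AA·AA·CB·CB·CB·AA·AA·CB·AA·CCA·AA·CCA·AA·CCA·AA·CCA·CB·CB·AA·AA·CB·CB·CB·AA·AA·CB·CB·CB·AA·AA·CB·CB·CB·AA·AA·CB·CB·CB·AA·AA·CB·AA·CCA·AA·CCA·CB·CB·CB·CB·AA·CCA·CB·CB·AA·AA·CB·CB·CB·AA·AA·CB·CB·CB·AA·AA·CB·CB·CB·AA·AA·CB·AA·CCA·AA·CCA·CB·CB·CB·CB·AA·CCA
    A ↦ CB
    B ↦ CCA
    C ↦ AA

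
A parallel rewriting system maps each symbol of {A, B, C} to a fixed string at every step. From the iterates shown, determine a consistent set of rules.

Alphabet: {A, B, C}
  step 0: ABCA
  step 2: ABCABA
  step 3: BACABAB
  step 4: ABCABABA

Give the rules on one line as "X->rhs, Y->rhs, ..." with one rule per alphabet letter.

A->B, B->A, C->CA

  step 3 ⇒ step 4: BACABAB ⇒ A·B·CA·B·A·B·A
    A ↦ B
    B ↦ A
    C ↦ CA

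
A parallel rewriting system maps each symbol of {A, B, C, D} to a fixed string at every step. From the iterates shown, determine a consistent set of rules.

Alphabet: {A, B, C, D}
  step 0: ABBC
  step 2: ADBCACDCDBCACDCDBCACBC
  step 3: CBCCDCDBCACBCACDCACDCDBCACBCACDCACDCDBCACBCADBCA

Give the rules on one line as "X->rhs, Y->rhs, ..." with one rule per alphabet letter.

A->CBC, B->DBC, C->A, D->CDC

  step 2 ⇒ step 3: ADBCACDCDBCACDCDBCACBC ⇒ CBC·CDC·DBC·A·CBC·A·CDC·A·CDC·DBC·A·CBC·A·CDC·A·CDC·DBC·A·CBC·A·DBC·A
    A ↦ CBC
    B ↦ DBC
    C ↦ A
    D ↦ CDC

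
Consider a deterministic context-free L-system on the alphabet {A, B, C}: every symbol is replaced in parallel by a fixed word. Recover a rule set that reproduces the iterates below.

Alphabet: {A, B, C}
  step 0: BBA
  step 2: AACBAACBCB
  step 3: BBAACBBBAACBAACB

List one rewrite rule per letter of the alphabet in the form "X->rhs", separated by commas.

  step 2 ⇒ step 3: AACBAACBCB ⇒ B·B·AA·CB·B·B·AA·CB·AA·CB
    A ↦ B
    B ↦ CB
    C ↦ AA

A->B, B->CB, C->AA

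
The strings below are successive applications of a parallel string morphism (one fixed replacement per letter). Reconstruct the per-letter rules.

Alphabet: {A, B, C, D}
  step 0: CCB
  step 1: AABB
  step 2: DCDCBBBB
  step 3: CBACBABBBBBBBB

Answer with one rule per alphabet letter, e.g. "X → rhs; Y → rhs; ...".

  step 2 ⇒ step 3: DCDCBBBB ⇒ CB·A·CB·A·BB·BB·BB·BB
    B ↦ BB
    C ↦ A
    D ↦ CB
  step 1 ⇒ step 2: AABB ⇒ DC·DC·BB·BB
    A ↦ DC

A->DC, B->BB, C->A, D->CB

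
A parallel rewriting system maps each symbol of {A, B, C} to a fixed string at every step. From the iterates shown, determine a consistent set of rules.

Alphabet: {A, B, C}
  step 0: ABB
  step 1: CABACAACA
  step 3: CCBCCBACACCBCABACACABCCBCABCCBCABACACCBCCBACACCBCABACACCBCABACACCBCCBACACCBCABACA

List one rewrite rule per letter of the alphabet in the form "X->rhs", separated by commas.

A->CAB, B->ACA, C->CCB

  step 0 ⇒ step 1: ABB ⇒ CAB·ACA·ACA
    A ↦ CAB
    B ↦ ACA
    C ↦ CCB  (constrained at step 1)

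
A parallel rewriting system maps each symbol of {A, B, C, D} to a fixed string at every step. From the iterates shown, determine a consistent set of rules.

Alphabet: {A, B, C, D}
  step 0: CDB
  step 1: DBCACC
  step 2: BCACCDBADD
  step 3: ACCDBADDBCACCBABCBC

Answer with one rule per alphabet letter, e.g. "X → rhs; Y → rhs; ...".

  step 2 ⇒ step 3: BCACCDBADD ⇒ ACC·D·BA·D·D·BC·ACC·BA·BC·BC
    A ↦ BA
    B ↦ ACC
    C ↦ D
    D ↦ BC

A->BA, B->ACC, C->D, D->BC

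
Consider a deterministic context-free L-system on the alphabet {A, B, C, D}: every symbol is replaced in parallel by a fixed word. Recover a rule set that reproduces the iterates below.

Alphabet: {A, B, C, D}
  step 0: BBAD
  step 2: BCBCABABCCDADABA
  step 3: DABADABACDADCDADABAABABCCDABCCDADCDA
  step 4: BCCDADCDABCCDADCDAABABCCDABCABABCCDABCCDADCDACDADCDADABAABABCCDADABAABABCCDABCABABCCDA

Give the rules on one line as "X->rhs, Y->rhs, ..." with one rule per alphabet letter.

A->CDA, B->D, C->ABA, D->BC

  step 3 ⇒ step 4: DABADABACDADCDADABAABABCCDABCCDADCDA ⇒ BC·CDA·D·CDA·BC·CDA·D·CDA·ABA·BC·CDA·BC·ABA·BC·CDA·BC·CDA·D·CDA·CDA·D·CDA·D·ABA·ABA·BC·CDA·D·ABA·ABA·BC·CDA·BC·ABA·BC·CDA
    A ↦ CDA
    B ↦ D
    C ↦ ABA
    D ↦ BC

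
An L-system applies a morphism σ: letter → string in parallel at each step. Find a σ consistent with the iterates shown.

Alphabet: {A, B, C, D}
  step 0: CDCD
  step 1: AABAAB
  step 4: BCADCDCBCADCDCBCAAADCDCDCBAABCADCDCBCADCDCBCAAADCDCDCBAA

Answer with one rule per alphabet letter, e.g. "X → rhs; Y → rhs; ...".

A->DC, B->BCA, C->AA, D->B

  step 0 ⇒ step 1: CDCD ⇒ AA·B·AA·B
    C ↦ AA
    D ↦ B
    A ↦ DC  (constrained at step 1)
    B ↦ BCA  (constrained at step 1)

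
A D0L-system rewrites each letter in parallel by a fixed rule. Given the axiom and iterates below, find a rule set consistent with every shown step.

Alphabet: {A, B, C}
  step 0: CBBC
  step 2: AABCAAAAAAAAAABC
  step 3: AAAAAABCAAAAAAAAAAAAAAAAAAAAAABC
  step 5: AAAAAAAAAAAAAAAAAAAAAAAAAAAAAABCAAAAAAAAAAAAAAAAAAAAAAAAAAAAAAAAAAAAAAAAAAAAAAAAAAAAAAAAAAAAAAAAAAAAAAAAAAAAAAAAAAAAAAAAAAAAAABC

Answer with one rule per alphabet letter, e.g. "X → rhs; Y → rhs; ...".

A->AA, B->AA, C->BC

  step 2 ⇒ step 3: AABCAAAAAAAAAABC ⇒ AA·AA·AA·BC·AA·AA·AA·AA·AA·AA·AA·AA·AA·AA·AA·BC
    A ↦ AA
    B ↦ AA
    C ↦ BC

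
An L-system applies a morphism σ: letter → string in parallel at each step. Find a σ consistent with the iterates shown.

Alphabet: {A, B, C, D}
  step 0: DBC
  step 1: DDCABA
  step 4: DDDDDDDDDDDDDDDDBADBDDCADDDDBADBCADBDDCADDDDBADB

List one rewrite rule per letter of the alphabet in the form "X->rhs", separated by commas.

A->DB, B->CA, C->BA, D->DD

  step 0 ⇒ step 1: DBC ⇒ DD·CA·BA
    B ↦ CA
    C ↦ BA
    D ↦ DD
    A ↦ DB  (constrained at step 1)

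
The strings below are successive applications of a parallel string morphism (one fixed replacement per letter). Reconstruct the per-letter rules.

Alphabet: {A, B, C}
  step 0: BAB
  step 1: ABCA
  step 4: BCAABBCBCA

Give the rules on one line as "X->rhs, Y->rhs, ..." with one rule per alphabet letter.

A->BC, B->A, C->B

  step 0 ⇒ step 1: BAB ⇒ A·BC·A
    A ↦ BC
    B ↦ A
    C ↦ B  (constrained at step 1)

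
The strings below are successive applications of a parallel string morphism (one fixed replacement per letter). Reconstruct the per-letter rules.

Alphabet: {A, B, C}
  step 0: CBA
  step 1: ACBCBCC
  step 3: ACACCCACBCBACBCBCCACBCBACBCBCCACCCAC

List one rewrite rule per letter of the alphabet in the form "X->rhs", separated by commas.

  step 0 ⇒ step 1: CBA ⇒ AC·BCB·CC
    A ↦ CC
    B ↦ BCB
    C ↦ AC

A->CC, B->BCB, C->AC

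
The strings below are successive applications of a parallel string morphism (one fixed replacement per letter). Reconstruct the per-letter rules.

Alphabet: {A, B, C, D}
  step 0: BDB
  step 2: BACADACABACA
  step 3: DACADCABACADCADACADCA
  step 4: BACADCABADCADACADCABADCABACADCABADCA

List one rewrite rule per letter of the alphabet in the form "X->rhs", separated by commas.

  step 3 ⇒ step 4: DACADCABACADCADACADCA ⇒ BA·CA·D·CA·BA·D·CA·DA·CA·D·CA·BA·D·CA·BA·CA·D·CA·BA·D·CA
    A ↦ CA
    B ↦ DA
    C ↦ D
    D ↦ BA

A->CA, B->DA, C->D, D->BA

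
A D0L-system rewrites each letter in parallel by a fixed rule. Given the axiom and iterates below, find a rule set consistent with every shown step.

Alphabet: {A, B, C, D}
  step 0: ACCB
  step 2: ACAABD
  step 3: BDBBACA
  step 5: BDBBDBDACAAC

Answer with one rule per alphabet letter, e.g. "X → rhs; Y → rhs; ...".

  step 2 ⇒ step 3: ACAABD ⇒ B·D·B·B·AC·A
    A ↦ B
    B ↦ AC
    C ↦ D
    D ↦ A

A->B, B->AC, C->D, D->A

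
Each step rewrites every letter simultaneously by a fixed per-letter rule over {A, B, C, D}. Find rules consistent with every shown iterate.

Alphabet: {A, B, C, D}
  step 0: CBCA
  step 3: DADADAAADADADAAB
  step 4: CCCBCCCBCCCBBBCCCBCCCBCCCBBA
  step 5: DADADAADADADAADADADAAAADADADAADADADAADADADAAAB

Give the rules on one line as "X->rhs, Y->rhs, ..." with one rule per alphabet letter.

  step 4 ⇒ step 5: CCCBCCCBCCCBBBCCCBCCCBCCCBBA ⇒ DA·DA·DA·A·DA·DA·DA·A·DA·DA·DA·A·A·A·DA·DA·DA·A·DA·DA·DA·A·DA·DA·DA·A·A·B
    A ↦ B
    B ↦ A
    C ↦ DA
  step 3 ⇒ step 4: DADADAAADADADAAB ⇒ CCC·B·CCC·B·CCC·B·B·B·CCC·B·CCC·B·CCC·B·B·A
    D ↦ CCC

A->B, B->A, C->DA, D->CCC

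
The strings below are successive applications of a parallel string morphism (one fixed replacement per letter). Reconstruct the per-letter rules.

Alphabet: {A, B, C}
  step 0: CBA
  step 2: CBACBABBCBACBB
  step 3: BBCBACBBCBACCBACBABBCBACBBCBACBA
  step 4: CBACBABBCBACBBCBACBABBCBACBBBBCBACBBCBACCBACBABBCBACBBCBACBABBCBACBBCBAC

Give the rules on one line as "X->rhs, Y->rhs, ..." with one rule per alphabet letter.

  step 3 ⇒ step 4: BBCBACBBCBACCBACBABBCBACBBCBACBA ⇒ CBA·CBA·BB·CBA·C·BB·CBA·CBA·BB·CBA·C·BB·BB·CBA·C·BB·CBA·C·CBA·CBA·BB·CBA·C·BB·CBA·CBA·BB·CBA·C·BB·CBA·C
    A ↦ C
    B ↦ CBA
    C ↦ BB

A->C, B->CBA, C->BB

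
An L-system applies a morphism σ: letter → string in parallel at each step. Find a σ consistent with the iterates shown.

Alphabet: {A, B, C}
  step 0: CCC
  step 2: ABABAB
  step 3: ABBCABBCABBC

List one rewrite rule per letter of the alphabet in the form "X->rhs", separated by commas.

  step 2 ⇒ step 3: ABABAB ⇒ AB·BC·AB·BC·AB·BC
    A ↦ AB
    B ↦ BC
    C ↦ A  (constrained at step 0)

A->AB, B->BC, C->A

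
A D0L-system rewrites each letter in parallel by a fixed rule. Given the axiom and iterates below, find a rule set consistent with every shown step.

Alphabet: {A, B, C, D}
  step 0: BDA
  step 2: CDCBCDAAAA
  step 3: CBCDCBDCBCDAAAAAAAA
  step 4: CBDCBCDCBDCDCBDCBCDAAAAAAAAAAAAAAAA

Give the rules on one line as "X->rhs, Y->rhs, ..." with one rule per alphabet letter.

  step 3 ⇒ step 4: CBCDCBDCBCDAAAAAAAA ⇒ CB·D·CB·CD·CB·D·CD·CB·D·CB·CD·AA·AA·AA·AA·AA·AA·AA·AA
    A ↦ AA
    B ↦ D
    C ↦ CB
    D ↦ CD

A->AA, B->D, C->CB, D->CD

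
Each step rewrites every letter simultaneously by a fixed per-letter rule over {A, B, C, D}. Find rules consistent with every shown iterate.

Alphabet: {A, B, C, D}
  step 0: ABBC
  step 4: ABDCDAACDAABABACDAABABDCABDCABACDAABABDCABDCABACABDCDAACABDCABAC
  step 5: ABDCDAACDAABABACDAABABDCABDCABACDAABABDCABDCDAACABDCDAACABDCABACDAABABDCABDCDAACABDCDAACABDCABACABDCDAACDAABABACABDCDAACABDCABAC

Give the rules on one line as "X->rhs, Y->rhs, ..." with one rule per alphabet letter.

A->AB, B->DC, C->AC, D->DA

  step 4 ⇒ step 5: ABDCDAACDAABABACDAABABDCABDCABACDAABABDCABDCABACABDCDAACABDCABAC ⇒ AB·DC·DA·AC·DA·AB·AB·AC·DA·AB·AB·DC·AB·DC·AB·AC·DA·AB·AB·DC·AB·DC·DA·AC·AB·DC·DA·AC·AB·DC·AB·AC·DA·AB·AB·DC·AB·DC·DA·AC·AB·DC·DA·AC·AB·DC·AB·AC·AB·DC·DA·AC·DA·AB·AB·AC·AB·DC·DA·AC·AB·DC·AB·AC
    A ↦ AB
    B ↦ DC
    C ↦ AC
    D ↦ DA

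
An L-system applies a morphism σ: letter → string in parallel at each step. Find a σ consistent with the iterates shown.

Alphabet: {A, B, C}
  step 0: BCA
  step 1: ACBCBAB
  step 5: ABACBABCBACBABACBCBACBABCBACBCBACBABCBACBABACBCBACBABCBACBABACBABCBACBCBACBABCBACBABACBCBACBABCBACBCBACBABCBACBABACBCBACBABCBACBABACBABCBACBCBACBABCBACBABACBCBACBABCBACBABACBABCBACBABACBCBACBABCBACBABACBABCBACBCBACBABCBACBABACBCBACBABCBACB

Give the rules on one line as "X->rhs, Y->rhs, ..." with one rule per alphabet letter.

  step 0 ⇒ step 1: BCA ⇒ ACB·CB·AB
    A ↦ AB
    B ↦ ACB
    C ↦ CB

A->AB, B->ACB, C->CB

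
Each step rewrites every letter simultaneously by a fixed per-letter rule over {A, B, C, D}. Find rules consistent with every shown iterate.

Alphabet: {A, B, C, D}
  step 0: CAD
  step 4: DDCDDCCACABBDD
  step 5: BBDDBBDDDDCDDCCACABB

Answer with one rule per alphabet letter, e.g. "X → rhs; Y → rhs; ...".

  step 4 ⇒ step 5: DDCDDCCACABBDD ⇒ B·B·DD·B·B·DD·DD·C·DD·C·CA·CA·B·B
    A ↦ C
    B ↦ CA
    C ↦ DD
    D ↦ B

A->C, B->CA, C->DD, D->B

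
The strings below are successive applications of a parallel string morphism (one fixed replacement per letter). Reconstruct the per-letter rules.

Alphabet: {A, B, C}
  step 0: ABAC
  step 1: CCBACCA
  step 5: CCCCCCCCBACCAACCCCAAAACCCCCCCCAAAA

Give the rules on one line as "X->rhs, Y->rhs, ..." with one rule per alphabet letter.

A->CC, B->BA, C->A

  step 0 ⇒ step 1: ABAC ⇒ CC·BA·CC·A
    A ↦ CC
    B ↦ BA
    C ↦ A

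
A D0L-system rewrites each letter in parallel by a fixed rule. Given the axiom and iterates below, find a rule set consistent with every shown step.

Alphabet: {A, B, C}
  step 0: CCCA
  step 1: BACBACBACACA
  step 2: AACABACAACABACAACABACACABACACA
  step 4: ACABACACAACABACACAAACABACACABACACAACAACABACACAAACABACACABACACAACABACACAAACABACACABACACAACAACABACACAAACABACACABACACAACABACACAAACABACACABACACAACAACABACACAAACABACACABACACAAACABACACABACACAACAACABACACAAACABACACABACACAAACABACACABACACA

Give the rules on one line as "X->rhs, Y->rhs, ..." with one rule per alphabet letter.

  step 1 ⇒ step 2: BACBACBACACA ⇒ A·ACA·BAC·A·ACA·BAC·A·ACA·BAC·ACA·BAC·ACA
    A ↦ ACA
    B ↦ A
    C ↦ BAC

A->ACA, B->A, C->BAC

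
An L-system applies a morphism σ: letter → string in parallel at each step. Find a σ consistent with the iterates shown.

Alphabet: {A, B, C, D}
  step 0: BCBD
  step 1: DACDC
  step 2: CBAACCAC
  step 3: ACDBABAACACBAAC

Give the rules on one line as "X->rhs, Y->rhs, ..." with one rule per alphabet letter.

A->BA, B->D, C->AC, D->C

  step 2 ⇒ step 3: CBAACCAC ⇒ AC·D·BA·BA·AC·AC·BA·AC
    A ↦ BA
    B ↦ D
    C ↦ AC
  step 0 ⇒ step 1: BCBD ⇒ D·AC·D·C
    D ↦ C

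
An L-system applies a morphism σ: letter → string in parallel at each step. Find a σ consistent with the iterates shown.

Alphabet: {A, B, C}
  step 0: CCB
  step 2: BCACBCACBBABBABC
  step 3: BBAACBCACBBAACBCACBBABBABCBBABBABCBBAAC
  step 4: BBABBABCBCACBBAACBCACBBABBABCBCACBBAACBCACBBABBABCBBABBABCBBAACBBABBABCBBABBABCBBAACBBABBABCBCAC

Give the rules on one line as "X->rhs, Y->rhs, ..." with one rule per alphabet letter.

A->BC, B->BBA, C->AC

  step 3 ⇒ step 4: BBAACBCACBBAACBCACBBABBABCBBABBABCBBAAC ⇒ BBA·BBA·BC·BC·AC·BBA·AC·BC·AC·BBA·BBA·BC·BC·AC·BBA·AC·BC·AC·BBA·BBA·BC·BBA·BBA·BC·BBA·AC·BBA·BBA·BC·BBA·BBA·BC·BBA·AC·BBA·BBA·BC·BC·AC
    A ↦ BC
    B ↦ BBA
    C ↦ AC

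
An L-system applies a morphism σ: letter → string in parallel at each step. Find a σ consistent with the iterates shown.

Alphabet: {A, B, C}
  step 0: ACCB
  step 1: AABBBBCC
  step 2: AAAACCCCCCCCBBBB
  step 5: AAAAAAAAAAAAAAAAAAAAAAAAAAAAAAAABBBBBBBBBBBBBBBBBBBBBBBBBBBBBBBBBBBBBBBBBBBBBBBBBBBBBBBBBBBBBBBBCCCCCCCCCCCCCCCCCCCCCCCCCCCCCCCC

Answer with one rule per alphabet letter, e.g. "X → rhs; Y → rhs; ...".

  step 1 ⇒ step 2: AABBBBCC ⇒ AA·AA·CC·CC·CC·CC·BB·BB
    A ↦ AA
    B ↦ CC
    C ↦ BB

A->AA, B->CC, C->BB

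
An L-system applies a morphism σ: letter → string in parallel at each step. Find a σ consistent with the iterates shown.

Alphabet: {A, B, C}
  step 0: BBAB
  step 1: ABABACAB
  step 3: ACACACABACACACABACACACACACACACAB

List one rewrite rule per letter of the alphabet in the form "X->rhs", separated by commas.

  step 0 ⇒ step 1: BBAB ⇒ AB·AB·AC·AB
    A ↦ AC
    B ↦ AB
    C ↦ AC  (constrained at step 1)

A->AC, B->AB, C->AC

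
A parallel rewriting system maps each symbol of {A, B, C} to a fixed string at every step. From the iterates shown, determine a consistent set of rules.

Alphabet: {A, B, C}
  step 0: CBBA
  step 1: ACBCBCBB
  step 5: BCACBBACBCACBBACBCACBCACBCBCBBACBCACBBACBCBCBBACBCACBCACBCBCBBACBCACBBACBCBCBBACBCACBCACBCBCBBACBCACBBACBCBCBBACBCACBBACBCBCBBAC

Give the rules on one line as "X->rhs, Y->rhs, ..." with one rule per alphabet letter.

  step 0 ⇒ step 1: CBBA ⇒ AC·BC·BC·BB
    A ↦ BB
    B ↦ BC
    C ↦ AC

A->BB, B->BC, C->AC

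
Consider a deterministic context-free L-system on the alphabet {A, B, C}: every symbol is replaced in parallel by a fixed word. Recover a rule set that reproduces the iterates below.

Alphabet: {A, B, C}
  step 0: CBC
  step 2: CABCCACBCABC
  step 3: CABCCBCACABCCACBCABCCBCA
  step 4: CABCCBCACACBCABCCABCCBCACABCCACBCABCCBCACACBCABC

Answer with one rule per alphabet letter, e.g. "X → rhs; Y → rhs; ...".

A->BC, B->CB, C->CA

  step 3 ⇒ step 4: CABCCBCACABCCACBCABCCBCA ⇒ CA·BC·CB·CA·CA·CB·CA·BC·CA·BC·CB·CA·CA·BC·CA·CB·CA·BC·CB·CA·CA·CB·CA·BC
    A ↦ BC
    B ↦ CB
    C ↦ CA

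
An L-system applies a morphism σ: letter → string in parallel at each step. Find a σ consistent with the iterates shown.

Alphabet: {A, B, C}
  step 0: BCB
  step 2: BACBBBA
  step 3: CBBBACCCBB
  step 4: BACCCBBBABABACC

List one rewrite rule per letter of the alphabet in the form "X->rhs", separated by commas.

  step 3 ⇒ step 4: CBBBACCCBB ⇒ BA·C·C·C·BB·BA·BA·BA·C·C
    A ↦ BB
    B ↦ C
    C ↦ BA

A->BB, B->C, C->BA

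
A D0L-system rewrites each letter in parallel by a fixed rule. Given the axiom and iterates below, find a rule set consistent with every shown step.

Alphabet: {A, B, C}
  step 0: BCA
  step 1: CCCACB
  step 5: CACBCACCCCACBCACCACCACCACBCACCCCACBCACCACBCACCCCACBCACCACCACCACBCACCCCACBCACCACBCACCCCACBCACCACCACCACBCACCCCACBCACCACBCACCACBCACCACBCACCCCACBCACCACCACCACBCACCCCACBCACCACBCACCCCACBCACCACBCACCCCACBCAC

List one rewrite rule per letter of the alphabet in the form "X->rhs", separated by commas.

  step 0 ⇒ step 1: BCA ⇒ CC·CAC·B
    A ↦ B
    B ↦ CC
    C ↦ CAC

A->B, B->CC, C->CAC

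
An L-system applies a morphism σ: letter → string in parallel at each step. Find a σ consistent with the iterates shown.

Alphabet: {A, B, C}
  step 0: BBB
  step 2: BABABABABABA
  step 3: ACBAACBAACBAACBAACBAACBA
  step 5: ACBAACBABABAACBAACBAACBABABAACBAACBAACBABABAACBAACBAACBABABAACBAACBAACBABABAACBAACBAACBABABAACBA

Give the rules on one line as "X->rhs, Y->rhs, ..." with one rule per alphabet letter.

A->BA, B->AC, C->BA

  step 2 ⇒ step 3: BABABABABABA ⇒ AC·BA·AC·BA·AC·BA·AC·BA·AC·BA·AC·BA
    A ↦ BA
    B ↦ AC
    C ↦ BA  (constrained at step 3)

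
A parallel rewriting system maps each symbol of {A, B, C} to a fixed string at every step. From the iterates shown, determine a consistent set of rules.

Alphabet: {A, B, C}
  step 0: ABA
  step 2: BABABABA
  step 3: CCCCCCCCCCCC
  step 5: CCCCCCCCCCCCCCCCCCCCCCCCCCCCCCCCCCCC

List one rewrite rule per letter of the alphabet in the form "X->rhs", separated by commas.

A->C, B->CC, C->BA

  step 2 ⇒ step 3: BABABABA ⇒ CC·C·CC·C·CC·C·CC·C
    A ↦ C
    B ↦ CC
    C ↦ BA  (constrained at step 3)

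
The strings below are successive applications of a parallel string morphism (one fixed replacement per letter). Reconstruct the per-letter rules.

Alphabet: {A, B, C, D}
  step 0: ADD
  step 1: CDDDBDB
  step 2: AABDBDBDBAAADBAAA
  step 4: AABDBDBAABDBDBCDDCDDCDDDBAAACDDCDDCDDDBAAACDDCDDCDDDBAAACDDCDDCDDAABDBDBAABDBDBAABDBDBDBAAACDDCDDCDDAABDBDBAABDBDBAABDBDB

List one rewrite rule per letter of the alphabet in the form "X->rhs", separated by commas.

  step 1 ⇒ step 2: CDDDBDB ⇒ AAB·DB·DB·DB·AAA·DB·AAA
    B ↦ AAA
    C ↦ AAB
    D ↦ DB
  step 0 ⇒ step 1: ADD ⇒ CDD·DB·DB
    A ↦ CDD

A->CDD, B->AAA, C->AAB, D->DB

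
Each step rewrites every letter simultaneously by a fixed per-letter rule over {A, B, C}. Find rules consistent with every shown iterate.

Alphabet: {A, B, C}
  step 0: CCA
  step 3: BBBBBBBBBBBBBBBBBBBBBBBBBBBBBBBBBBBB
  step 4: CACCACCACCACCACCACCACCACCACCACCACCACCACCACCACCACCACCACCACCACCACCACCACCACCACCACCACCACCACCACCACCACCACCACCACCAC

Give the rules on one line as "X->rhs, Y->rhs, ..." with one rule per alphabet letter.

  step 3 ⇒ step 4: BBBBBBBBBBBBBBBBBBBBBBBBBBBBBBBBBBBB ⇒ CAC·CAC·CAC·CAC·CAC·CAC·CAC·CAC·CAC·CAC·CAC·CAC·CAC·CAC·CAC·CAC·CAC·CAC·CAC·CAC·CAC·CAC·CAC·CAC·CAC·CAC·CAC·CAC·CAC·CAC·CAC·CAC·CAC·CAC·CAC·CAC
    B ↦ CAC
    A ↦ BB  (constrained at step 0)
    C ↦ BB  (constrained at step 0)

A->BB, B->CAC, C->BB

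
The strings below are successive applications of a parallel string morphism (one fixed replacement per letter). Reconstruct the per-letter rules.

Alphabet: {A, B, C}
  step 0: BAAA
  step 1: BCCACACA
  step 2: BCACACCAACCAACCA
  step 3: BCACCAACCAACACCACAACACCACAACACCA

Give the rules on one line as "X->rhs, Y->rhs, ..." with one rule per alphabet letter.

A->CA, B->BC, C->AC

  step 2 ⇒ step 3: BCACACCAACCAACCA ⇒ BC·AC·CA·AC·CA·AC·AC·CA·CA·AC·AC·CA·CA·AC·AC·CA
    A ↦ CA
    B ↦ BC
    C ↦ AC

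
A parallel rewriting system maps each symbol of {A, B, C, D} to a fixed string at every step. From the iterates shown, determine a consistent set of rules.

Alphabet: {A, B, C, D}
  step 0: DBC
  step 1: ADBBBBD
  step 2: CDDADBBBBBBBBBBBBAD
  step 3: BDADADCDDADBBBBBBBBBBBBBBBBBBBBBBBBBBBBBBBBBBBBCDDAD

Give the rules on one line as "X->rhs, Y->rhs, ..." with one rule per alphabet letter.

A->CDD, B->BBB, C->BD, D->AD

  step 2 ⇒ step 3: CDDADBBBBBBBBBBBBAD ⇒ BD·AD·AD·CDD·AD·BBB·BBB·BBB·BBB·BBB·BBB·BBB·BBB·BBB·BBB·BBB·BBB·CDD·AD
    A ↦ CDD
    B ↦ BBB
    C ↦ BD
    D ↦ AD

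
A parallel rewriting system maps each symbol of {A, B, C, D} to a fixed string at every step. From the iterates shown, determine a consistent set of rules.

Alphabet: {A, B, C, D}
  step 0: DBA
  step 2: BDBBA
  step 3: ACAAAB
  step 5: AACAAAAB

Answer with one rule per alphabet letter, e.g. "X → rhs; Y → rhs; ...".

  step 2 ⇒ step 3: BDBBA ⇒ A·CA·A·A·B
    A ↦ B
    B ↦ A
    D ↦ CA
    C ↦ BD  (constrained at step 3)

A->B, B->A, C->BD, D->CA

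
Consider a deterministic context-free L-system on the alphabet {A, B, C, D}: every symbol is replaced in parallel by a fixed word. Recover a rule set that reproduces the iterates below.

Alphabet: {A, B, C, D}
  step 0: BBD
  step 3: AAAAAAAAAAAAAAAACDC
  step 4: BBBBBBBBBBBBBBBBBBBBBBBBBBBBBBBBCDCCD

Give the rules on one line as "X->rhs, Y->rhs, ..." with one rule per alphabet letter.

A->BB, B->AA, C->CD, D->C

  step 3 ⇒ step 4: AAAAAAAAAAAAAAAACDC ⇒ BB·BB·BB·BB·BB·BB·BB·BB·BB·BB·BB·BB·BB·BB·BB·BB·CD·C·CD
    A ↦ BB
    C ↦ CD
    D ↦ C
    B ↦ AA  (constrained at step 0)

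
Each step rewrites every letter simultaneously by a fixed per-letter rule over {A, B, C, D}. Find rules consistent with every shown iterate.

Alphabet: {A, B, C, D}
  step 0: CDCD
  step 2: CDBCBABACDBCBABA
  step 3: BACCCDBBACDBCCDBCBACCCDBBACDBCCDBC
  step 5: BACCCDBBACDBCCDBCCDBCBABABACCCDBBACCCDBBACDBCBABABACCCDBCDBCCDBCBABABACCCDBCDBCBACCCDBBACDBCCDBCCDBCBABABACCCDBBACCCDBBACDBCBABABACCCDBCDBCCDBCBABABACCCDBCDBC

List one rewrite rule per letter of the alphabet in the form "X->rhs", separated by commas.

A->C, B->CDB, C->BA, D->CC

  step 2 ⇒ step 3: CDBCBABACDBCBABA ⇒ BA·CC·CDB·BA·CDB·C·CDB·C·BA·CC·CDB·BA·CDB·C·CDB·C
    A ↦ C
    B ↦ CDB
    C ↦ BA
    D ↦ CC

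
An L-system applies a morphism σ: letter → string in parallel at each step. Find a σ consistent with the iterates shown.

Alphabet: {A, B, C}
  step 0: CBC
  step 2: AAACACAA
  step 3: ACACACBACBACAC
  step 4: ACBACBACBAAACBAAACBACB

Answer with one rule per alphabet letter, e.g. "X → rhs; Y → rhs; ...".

  step 3 ⇒ step 4: ACACACBACBACAC ⇒ AC·B·AC·B·AC·B·AA·AC·B·AA·AC·B·AC·B
    A ↦ AC
    B ↦ AA
    C ↦ B

A->AC, B->AA, C->B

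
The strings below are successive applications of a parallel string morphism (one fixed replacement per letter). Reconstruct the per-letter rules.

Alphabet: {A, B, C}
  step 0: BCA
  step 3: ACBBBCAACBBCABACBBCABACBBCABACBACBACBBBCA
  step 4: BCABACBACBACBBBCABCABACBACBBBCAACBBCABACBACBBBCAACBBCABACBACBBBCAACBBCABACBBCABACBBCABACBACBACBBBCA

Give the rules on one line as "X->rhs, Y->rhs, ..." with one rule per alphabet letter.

A->BCA, B->ACB, C->B

  step 3 ⇒ step 4: ACBBBCAACBBCABACBBCABACBBCABACBACBACBBBCA ⇒ BCA·B·ACB·ACB·ACB·B·BCA·BCA·B·ACB·ACB·B·BCA·ACB·BCA·B·ACB·ACB·B·BCA·ACB·BCA·B·ACB·ACB·B·BCA·ACB·BCA·B·ACB·BCA·B·ACB·BCA·B·ACB·ACB·ACB·B·BCA
    A ↦ BCA
    B ↦ ACB
    C ↦ B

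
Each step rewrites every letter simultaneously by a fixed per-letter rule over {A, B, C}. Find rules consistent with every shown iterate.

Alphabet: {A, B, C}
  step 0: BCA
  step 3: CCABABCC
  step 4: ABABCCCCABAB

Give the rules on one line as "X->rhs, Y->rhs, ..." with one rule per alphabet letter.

A->C, B->C, C->AB

  step 3 ⇒ step 4: CCABABCC ⇒ AB·AB·C·C·C·C·AB·AB
    A ↦ C
    B ↦ C
    C ↦ AB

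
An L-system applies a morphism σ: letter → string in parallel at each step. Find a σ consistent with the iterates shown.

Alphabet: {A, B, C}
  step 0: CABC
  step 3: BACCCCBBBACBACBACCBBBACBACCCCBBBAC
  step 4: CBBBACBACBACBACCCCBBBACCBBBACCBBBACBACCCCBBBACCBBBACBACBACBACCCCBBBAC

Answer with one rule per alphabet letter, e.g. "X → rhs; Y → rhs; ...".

A->BB, B->C, C->BAC

  step 3 ⇒ step 4: BACCCCBBBACBACBACCBBBACBACCCCBBBAC ⇒ C·BB·BAC·BAC·BAC·BAC·C·C·C·BB·BAC·C·BB·BAC·C·BB·BAC·BAC·C·C·C·BB·BAC·C·BB·BAC·BAC·BAC·BAC·C·C·C·BB·BAC
    A ↦ BB
    B ↦ C
    C ↦ BAC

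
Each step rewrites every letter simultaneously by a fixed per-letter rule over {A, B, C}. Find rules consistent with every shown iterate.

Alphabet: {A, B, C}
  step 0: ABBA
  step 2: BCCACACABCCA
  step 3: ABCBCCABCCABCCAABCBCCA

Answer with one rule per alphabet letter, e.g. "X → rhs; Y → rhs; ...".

  step 2 ⇒ step 3: BCCACACABCCA ⇒ A·BC·BC·CA·BC·CA·BC·CA·A·BC·BC·CA
    A ↦ CA
    B ↦ A
    C ↦ BC

A->CA, B->A, C->BC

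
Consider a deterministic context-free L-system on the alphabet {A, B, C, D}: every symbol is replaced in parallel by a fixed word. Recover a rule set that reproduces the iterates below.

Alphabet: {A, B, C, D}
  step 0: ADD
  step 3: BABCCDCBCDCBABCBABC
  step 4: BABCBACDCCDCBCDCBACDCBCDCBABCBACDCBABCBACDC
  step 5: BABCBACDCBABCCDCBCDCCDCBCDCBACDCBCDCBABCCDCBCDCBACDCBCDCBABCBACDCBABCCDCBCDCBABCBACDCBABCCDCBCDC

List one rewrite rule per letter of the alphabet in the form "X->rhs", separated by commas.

A->BC, B->BA, C->CDC, D->B

  step 4 ⇒ step 5: BABCBACDCCDCBCDCBACDCBCDCBABCBACDCBABCBACDC ⇒ BA·BC·BA·CDC·BA·BC·CDC·B·CDC·CDC·B·CDC·BA·CDC·B·CDC·BA·BC·CDC·B·CDC·BA·CDC·B·CDC·BA·BC·BA·CDC·BA·BC·CDC·B·CDC·BA·BC·BA·CDC·BA·BC·CDC·B·CDC
    A ↦ BC
    B ↦ BA
    C ↦ CDC
    D ↦ B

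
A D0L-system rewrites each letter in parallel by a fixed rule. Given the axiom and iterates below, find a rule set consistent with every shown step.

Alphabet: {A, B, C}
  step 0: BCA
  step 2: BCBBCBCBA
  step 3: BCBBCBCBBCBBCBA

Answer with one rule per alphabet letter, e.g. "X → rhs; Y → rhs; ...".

A->BA, B->BC, C->B

  step 2 ⇒ step 3: BCBBCBCBA ⇒ BC·B·BC·BC·B·BC·B·BC·BA
    A ↦ BA
    B ↦ BC
    C ↦ B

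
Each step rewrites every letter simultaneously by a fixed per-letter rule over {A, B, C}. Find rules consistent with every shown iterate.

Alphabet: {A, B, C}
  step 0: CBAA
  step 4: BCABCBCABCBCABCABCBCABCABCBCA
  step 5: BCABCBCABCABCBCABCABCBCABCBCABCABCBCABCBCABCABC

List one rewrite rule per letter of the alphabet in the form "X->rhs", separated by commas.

A->BC, B->BC, C->A

  step 4 ⇒ step 5: BCABCBCABCBCABCABCBCABCABCBCA ⇒ BC·A·BC·BC·A·BC·A·BC·BC·A·BC·A·BC·BC·A·BC·BC·A·BC·A·BC·BC·A·BC·BC·A·BC·A·BC
    A ↦ BC
    B ↦ BC
    C ↦ A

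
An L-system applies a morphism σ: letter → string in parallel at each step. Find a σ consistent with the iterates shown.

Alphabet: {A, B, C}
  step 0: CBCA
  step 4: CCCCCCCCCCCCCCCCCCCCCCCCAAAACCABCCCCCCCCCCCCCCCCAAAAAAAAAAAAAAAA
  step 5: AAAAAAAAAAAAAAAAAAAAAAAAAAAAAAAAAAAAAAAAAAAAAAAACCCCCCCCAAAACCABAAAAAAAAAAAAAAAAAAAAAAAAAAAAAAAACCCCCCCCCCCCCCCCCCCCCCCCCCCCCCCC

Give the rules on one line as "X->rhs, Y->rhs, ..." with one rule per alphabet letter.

  step 4 ⇒ step 5: CCCCCCCCCCCCCCCCCCCCCCCCAAAACCABCCCCCCCCCCCCCCCCAAAAAAAAAAAAAAAA ⇒ AA·AA·AA·AA·AA·AA·AA·AA·AA·AA·AA·AA·AA·AA·AA·AA·AA·AA·AA·AA·AA·AA·AA·AA·CC·CC·CC·CC·AA·AA·CC·AB·AA·AA·AA·AA·AA·AA·AA·AA·AA·AA·AA·AA·AA·AA·AA·AA·CC·CC·CC·CC·CC·CC·CC·CC·CC·CC·CC·CC·CC·CC·CC·CC
    A ↦ CC
    B ↦ AB
    C ↦ AA

A->CC, B->AB, C->AA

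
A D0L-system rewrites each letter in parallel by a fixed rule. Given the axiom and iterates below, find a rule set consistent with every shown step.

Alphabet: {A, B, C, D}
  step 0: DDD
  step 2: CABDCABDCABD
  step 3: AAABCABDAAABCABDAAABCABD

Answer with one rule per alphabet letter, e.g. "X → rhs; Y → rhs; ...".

A->AB, B->CA, C->AA, D->BD

  step 2 ⇒ step 3: CABDCABDCABD ⇒ AA·AB·CA·BD·AA·AB·CA·BD·AA·AB·CA·BD
    A ↦ AB
    B ↦ CA
    C ↦ AA
    D ↦ BD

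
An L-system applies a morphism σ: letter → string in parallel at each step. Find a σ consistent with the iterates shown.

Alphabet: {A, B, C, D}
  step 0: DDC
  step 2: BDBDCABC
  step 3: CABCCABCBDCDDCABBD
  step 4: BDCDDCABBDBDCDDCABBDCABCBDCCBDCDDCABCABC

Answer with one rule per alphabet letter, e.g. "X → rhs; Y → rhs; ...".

A->CDD, B->CAB, C->BD, D->C

  step 3 ⇒ step 4: CABCCABCBDCDDCABBD ⇒ BD·CDD·CAB·BD·BD·CDD·CAB·BD·CAB·C·BD·C·C·BD·CDD·CAB·CAB·C
    A ↦ CDD
    B ↦ CAB
    C ↦ BD
    D ↦ C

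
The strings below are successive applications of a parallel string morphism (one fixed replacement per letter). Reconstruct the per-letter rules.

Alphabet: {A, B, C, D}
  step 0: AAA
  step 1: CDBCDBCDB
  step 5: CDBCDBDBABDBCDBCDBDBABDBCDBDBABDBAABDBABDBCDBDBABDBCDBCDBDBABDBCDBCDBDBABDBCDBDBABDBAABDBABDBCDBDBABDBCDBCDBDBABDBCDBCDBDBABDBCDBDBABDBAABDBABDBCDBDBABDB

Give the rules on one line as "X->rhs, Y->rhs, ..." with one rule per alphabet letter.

  step 0 ⇒ step 1: AAA ⇒ CDB·CDB·CDB
    A ↦ CDB
    B ↦ DB  (constrained at step 1)
    C ↦ A  (constrained at step 1)
    D ↦ AB  (constrained at step 1)

A->CDB, B->DB, C->A, D->AB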